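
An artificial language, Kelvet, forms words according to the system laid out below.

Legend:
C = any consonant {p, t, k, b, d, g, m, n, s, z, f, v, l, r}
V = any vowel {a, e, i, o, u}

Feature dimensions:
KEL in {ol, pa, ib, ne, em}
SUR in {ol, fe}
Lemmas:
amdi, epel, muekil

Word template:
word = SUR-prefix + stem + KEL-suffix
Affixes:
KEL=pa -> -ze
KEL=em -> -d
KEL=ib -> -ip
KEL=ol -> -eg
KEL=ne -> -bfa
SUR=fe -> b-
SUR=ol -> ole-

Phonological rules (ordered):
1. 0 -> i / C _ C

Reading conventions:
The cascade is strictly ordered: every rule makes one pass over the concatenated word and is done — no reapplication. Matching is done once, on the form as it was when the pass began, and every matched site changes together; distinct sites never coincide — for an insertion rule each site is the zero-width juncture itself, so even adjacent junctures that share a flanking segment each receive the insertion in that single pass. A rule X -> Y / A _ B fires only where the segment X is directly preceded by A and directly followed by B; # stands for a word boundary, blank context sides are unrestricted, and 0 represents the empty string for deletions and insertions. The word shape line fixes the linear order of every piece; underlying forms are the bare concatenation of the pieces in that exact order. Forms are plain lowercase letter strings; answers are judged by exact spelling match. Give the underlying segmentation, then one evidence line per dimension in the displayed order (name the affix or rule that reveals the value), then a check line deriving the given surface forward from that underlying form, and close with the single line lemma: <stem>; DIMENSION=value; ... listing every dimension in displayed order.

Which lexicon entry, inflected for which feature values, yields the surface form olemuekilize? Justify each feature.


underlying: ole-muekil-ze
KEL=pa - signalled by the affix -ze
SUR=ol - signalled by the affix ole-
check: olemuekilze -> olemuekilize
lemma: muekil; KEL=pa; SUR=ol


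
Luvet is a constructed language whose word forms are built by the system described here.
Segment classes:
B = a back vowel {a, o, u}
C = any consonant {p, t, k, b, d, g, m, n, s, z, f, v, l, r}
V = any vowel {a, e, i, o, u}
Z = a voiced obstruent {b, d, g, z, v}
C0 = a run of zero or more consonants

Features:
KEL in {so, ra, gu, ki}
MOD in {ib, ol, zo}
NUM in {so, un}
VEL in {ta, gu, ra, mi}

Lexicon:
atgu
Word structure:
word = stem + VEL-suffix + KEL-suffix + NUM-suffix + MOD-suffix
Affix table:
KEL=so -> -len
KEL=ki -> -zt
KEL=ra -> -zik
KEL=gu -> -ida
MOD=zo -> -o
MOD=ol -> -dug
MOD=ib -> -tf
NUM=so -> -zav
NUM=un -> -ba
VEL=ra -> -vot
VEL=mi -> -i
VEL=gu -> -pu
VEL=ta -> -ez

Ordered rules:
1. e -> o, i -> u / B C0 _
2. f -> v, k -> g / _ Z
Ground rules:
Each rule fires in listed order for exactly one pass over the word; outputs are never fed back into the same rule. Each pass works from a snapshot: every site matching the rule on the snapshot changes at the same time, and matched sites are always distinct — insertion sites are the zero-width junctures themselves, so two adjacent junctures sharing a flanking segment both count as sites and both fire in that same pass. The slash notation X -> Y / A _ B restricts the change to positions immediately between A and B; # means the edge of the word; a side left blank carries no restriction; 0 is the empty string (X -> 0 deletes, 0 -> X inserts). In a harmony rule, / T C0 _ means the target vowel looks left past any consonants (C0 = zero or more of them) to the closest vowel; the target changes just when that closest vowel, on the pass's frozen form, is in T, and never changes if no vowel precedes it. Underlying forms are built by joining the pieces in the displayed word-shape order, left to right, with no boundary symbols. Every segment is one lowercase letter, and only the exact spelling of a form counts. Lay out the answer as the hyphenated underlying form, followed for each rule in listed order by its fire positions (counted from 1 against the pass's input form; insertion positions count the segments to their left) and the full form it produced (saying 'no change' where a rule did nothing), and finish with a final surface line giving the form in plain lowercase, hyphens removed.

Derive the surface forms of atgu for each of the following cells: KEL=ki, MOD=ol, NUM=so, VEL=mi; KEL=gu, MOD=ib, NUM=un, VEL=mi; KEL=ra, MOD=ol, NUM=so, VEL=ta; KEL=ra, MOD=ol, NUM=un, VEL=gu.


cell KEL=ki, MOD=ol, NUM=so, VEL=mi:
underlying: atgu-i-zt-zav-dug
1. e -> o, i -> u / B C0 _: fires at position(s) 5: atguuztzavdug
2. f -> v, k -> g / _ Z: no change
surface: atguuztzavdug

cell KEL=gu, MOD=ib, NUM=un, VEL=mi:
underlying: atgu-i-ida-ba-tf
1. e -> o, i -> u / B C0 _: fires at position(s) 5: atguuidabatf
2. f -> v, k -> g / _ Z: no change
surface: atguuidabatf

cell KEL=ra, MOD=ol, NUM=so, VEL=ta:
underlying: atgu-ez-zik-zav-dug
1. e -> o, i -> u / B C0 _: fires at position(s) 5: atguozzikzavdug
2. f -> v, k -> g / _ Z: fires at position(s) 9: atguozzigzavdug
surface: atguozzigzavdug

cell KEL=ra, MOD=ol, NUM=un, VEL=gu:
underlying: atgu-pu-zik-ba-dug
1. e -> o, i -> u / B C0 _: fires at position(s) 8: atgupuzukbadug
2. f -> v, k -> g / _ Z: fires at position(s) 9: atgupuzugbadug
surface: atgupuzugbadug


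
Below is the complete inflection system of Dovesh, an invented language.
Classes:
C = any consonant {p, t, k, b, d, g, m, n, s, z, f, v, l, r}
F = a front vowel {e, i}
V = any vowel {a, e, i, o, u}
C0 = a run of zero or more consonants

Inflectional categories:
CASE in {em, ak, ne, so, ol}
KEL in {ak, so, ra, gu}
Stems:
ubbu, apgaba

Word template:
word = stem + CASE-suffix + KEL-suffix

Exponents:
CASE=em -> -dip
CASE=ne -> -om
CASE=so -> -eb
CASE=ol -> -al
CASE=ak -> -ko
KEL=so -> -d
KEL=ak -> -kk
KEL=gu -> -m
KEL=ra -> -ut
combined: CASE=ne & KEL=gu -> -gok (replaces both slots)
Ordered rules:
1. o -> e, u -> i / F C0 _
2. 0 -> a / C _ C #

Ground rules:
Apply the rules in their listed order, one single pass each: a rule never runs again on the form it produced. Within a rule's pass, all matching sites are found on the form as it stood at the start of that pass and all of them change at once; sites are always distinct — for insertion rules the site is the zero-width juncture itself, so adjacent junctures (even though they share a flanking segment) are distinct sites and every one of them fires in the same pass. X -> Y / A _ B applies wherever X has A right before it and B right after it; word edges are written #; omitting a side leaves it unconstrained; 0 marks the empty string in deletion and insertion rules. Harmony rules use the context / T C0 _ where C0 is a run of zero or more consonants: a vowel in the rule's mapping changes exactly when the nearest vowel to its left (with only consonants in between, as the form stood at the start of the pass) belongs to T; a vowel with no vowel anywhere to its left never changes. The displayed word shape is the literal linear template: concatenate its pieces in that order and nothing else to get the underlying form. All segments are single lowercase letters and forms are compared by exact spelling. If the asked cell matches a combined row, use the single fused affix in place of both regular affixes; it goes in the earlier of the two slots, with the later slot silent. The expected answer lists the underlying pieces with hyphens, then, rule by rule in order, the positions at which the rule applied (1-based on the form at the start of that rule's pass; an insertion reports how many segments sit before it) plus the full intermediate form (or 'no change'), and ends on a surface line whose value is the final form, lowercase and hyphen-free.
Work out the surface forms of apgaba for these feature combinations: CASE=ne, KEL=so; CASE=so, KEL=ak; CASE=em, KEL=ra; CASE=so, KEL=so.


cell CASE=ne, KEL=so:
underlying: apgaba-om-d
1. o -> e, u -> i / F C0 _: no change
2. 0 -> a / C _ C #: inserts after position(s) 8: apgabaomad
surface: apgabaomad

cell CASE=so, KEL=ak:
underlying: apgaba-eb-kk
1. o -> e, u -> i / F C0 _: no change
2. 0 -> a / C _ C #: inserts after position(s) 9: apgabaebkak
surface: apgabaebkak

cell CASE=em, KEL=ra:
underlying: apgaba-dip-ut
1. o -> e, u -> i / F C0 _: fires at position(s) 10: apgabadipit
2. 0 -> a / C _ C #: no change
surface: apgabadipit

cell CASE=so, KEL=so:
underlying: apgaba-eb-d
1. o -> e, u -> i / F C0 _: no change
2. 0 -> a / C _ C #: inserts after position(s) 8: apgabaebad
surface: apgabaebad


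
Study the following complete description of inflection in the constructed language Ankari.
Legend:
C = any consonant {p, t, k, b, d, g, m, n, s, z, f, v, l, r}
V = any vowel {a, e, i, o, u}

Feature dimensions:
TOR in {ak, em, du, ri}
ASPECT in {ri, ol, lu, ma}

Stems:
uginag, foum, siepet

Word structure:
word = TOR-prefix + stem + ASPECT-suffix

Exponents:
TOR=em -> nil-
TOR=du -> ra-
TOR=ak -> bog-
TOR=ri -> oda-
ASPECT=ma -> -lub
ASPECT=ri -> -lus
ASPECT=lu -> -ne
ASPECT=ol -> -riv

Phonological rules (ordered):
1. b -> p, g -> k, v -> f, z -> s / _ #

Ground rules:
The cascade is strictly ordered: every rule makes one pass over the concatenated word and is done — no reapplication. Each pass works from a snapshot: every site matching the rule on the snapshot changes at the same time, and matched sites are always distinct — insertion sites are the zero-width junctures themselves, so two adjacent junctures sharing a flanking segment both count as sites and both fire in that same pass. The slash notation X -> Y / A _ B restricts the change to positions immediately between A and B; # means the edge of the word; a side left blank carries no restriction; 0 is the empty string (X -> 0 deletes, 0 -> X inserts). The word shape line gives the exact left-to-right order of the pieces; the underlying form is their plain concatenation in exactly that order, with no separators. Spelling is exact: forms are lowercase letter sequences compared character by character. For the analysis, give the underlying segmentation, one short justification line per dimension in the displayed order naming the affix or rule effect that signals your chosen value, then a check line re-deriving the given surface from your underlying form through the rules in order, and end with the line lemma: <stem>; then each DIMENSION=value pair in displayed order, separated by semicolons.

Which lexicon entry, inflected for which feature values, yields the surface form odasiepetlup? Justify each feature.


underlying: oda-siepet-lub
TOR=ri - signalled by the affix oda-
ASPECT=ma - signalled by the affix -lub
check: odasiepetlub -> odasiepetlup
lemma: siepet; TOR=ri; ASPECT=ma


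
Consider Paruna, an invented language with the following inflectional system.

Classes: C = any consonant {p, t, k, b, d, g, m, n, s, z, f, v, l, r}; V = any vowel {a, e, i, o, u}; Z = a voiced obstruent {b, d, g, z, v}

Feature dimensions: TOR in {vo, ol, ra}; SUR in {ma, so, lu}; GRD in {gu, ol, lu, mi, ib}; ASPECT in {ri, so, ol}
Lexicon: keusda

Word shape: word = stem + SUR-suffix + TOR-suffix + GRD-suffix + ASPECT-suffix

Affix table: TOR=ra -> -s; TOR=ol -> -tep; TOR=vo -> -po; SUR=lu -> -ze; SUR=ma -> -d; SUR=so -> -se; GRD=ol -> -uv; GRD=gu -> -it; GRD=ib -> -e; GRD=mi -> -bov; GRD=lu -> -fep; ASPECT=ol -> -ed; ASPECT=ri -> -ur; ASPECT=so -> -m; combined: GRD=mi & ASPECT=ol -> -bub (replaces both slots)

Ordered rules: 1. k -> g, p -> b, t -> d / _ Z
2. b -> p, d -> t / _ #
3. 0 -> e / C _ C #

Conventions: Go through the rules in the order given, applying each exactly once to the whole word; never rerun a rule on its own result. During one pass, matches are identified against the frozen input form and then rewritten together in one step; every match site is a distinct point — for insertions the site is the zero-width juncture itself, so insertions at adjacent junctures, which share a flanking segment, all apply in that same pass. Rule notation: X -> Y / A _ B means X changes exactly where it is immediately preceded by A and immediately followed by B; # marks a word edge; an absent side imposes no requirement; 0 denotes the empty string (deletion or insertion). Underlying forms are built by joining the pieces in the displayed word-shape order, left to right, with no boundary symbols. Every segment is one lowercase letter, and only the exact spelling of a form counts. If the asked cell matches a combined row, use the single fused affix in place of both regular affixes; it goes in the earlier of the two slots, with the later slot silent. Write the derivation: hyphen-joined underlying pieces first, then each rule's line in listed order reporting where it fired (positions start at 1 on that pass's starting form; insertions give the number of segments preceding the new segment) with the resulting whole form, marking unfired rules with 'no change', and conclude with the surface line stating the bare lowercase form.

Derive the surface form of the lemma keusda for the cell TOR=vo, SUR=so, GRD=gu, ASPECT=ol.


underlying: keusda-se-po-it-ed
1. k -> g, p -> b, t -> d / _ Z: no change
2. b -> p, d -> t / _ #: fires at position(s) 14: keusdasepoitet
3. 0 -> e / C _ C #: no change
surface: keusdasepoitet


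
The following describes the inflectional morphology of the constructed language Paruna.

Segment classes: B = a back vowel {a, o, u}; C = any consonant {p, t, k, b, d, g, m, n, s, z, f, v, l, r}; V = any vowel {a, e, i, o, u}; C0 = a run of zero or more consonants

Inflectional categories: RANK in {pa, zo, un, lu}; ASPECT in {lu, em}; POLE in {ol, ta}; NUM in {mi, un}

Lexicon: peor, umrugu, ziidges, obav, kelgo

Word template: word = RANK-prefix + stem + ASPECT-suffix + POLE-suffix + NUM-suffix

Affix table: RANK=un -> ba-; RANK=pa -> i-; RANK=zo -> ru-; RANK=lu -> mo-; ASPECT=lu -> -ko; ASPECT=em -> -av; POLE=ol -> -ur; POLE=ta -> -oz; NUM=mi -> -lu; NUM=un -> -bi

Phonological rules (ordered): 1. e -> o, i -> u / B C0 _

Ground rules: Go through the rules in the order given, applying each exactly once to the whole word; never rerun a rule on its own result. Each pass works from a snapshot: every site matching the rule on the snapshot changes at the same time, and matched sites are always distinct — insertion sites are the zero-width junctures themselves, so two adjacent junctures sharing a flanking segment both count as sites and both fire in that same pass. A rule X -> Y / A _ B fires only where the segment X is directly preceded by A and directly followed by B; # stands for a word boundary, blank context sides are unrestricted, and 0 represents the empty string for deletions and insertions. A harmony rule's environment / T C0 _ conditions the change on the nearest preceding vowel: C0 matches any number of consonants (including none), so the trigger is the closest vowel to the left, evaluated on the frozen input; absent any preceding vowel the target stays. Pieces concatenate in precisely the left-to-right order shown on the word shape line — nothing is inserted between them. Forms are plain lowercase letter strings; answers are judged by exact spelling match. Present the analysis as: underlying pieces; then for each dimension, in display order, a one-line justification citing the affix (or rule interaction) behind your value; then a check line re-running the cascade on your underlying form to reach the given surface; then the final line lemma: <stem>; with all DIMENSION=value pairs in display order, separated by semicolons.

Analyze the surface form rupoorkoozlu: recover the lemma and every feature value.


underlying: ru-peor-ko-oz-lu
RANK=zo - signalled by the affix ru-
ASPECT=lu - signalled by the affix -ko
POLE=ta - signalled by the affix -oz
NUM=mi - signalled by the affix -lu
check: rupeorkoozlu -> rupoorkoozlu
lemma: peor; RANK=zo; ASPECT=lu; POLE=ta; NUM=mi


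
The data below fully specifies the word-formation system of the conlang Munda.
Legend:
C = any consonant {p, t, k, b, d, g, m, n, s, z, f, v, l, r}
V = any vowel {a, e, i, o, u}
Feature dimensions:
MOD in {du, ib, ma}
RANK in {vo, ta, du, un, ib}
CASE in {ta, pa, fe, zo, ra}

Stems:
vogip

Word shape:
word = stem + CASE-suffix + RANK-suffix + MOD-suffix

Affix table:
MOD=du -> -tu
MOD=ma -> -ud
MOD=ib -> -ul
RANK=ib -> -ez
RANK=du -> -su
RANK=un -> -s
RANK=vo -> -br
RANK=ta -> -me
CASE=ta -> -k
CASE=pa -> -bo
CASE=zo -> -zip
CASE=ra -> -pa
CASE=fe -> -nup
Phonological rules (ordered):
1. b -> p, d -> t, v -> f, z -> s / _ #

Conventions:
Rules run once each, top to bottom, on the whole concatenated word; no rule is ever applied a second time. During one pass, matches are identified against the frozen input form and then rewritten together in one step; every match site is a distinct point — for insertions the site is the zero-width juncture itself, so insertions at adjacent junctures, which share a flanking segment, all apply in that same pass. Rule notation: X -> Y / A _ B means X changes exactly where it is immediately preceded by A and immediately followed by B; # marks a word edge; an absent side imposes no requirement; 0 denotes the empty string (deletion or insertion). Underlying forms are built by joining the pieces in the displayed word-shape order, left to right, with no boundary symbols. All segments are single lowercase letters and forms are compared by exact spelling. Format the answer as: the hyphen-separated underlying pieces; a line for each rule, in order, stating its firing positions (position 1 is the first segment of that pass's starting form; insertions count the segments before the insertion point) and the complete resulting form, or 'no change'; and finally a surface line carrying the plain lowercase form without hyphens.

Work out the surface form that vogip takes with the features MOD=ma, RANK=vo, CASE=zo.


underlying: vogip-zip-br-ud
1. b -> p, d -> t, v -> f, z -> s / _ #: fires at position(s) 12: vogipzipbrut
surface: vogipzipbrut


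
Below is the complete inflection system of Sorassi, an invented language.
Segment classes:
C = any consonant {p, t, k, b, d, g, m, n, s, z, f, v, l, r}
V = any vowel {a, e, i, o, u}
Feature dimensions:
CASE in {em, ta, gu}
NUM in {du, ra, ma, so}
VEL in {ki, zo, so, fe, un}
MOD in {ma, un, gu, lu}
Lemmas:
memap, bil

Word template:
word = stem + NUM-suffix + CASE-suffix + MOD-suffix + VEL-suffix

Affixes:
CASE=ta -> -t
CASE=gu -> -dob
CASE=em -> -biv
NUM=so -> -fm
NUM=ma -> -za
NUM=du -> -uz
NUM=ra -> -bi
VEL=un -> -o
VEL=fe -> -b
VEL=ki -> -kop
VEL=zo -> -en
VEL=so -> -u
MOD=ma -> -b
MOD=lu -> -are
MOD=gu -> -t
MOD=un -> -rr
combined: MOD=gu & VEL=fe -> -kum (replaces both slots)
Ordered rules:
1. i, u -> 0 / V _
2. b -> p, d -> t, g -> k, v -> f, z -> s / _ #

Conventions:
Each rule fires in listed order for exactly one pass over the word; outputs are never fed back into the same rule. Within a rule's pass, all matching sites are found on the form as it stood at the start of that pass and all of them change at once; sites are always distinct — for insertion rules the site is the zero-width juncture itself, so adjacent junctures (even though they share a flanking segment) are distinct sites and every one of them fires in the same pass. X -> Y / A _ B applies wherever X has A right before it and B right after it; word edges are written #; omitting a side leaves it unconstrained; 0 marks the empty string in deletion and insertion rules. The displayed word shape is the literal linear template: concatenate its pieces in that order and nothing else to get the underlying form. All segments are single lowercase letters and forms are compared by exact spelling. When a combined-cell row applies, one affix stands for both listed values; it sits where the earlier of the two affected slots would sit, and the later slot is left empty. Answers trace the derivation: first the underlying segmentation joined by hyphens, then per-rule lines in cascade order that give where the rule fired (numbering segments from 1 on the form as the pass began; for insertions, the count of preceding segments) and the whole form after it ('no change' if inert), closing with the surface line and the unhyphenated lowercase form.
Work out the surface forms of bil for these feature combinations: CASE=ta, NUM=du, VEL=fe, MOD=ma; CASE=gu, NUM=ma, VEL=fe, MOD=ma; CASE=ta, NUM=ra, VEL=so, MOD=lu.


cell CASE=ta, NUM=du, VEL=fe, MOD=ma:
underlying: bil-uz-t-b-b
1. i, u -> 0 / V _: no change
2. b -> p, d -> t, g -> k, v -> f, z -> s / _ #: fires at position(s) 8: biluztbp
surface: biluztbp

cell CASE=gu, NUM=ma, VEL=fe, MOD=ma:
underlying: bil-za-dob-b-b
1. i, u -> 0 / V _: no change
2. b -> p, d -> t, g -> k, v -> f, z -> s / _ #: fires at position(s) 10: bilzadobbp
surface: bilzadobbp

cell CASE=ta, NUM=ra, VEL=so, MOD=lu:
underlying: bil-bi-t-are-u
1. i, u -> 0 / V _: fires at position(s) 10: bilbitare
2. b -> p, d -> t, g -> k, v -> f, z -> s / _ #: no change
surface: bilbitare


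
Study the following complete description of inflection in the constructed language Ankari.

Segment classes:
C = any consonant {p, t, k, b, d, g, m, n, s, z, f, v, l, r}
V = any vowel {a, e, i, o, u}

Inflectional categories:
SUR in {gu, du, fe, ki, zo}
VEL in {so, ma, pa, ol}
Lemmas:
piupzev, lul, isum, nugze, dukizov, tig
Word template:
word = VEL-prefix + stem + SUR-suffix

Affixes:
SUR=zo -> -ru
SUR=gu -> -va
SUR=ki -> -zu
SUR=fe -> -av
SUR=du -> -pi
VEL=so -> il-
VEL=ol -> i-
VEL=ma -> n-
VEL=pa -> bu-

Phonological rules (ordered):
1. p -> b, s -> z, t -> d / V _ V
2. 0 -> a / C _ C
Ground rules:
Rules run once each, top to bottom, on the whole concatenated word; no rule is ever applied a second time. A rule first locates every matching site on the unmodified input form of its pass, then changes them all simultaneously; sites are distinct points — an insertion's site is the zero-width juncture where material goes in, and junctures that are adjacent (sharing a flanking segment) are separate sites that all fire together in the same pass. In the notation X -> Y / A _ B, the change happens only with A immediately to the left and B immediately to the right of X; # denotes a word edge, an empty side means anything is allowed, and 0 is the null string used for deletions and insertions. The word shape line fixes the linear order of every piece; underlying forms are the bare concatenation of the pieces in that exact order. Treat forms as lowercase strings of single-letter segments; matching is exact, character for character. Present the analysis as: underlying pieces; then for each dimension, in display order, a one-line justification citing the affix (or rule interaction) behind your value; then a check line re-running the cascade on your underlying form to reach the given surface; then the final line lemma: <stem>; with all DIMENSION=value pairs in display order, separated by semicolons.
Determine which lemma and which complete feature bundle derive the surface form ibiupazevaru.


underlying: i-piupzev-ru
SUR=zo - signalled by the affix -ru
VEL=ol - signalled by the affix i-
check: ipiupzevru -> ibiupzevru -> ibiupazevaru
lemma: piupzev; SUR=zo; VEL=ol


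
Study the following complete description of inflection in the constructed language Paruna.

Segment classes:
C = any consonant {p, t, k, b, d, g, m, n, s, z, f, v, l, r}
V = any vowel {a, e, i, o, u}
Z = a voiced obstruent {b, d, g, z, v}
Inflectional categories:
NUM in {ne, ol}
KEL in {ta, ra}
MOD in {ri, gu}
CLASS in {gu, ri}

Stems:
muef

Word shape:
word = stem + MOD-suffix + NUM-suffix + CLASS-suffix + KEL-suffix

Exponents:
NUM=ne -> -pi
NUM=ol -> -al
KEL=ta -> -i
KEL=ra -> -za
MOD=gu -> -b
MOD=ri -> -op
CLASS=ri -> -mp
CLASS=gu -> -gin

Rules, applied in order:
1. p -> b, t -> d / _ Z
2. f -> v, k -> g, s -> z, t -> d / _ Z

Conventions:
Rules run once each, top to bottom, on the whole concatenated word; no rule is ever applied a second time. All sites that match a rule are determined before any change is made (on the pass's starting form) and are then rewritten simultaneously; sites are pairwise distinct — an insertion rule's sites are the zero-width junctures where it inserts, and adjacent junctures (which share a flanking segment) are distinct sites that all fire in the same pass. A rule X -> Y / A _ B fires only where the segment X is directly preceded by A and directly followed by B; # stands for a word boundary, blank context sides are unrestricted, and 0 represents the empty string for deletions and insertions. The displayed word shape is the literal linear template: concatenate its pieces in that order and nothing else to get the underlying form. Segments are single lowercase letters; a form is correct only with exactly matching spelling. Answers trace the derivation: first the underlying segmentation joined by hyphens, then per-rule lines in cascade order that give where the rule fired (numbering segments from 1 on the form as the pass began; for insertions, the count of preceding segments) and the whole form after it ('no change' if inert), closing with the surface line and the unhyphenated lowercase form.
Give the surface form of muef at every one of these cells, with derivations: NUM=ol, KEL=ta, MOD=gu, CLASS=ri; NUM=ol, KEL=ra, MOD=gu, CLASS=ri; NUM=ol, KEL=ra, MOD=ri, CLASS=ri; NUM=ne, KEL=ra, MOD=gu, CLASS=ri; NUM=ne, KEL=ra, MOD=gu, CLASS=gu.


cell NUM=ol, KEL=ta, MOD=gu, CLASS=ri:
underlying: muef-b-al-mp-i
1. p -> b, t -> d / _ Z: no change
2. f -> v, k -> g, s -> z, t -> d / _ Z: fires at position(s) 4: muevbalmpi
surface: muevbalmpi

cell NUM=ol, KEL=ra, MOD=gu, CLASS=ri:
underlying: muef-b-al-mp-za
1. p -> b, t -> d / _ Z: fires at position(s) 9: muefbalmbza
2. f -> v, k -> g, s -> z, t -> d / _ Z: fires at position(s) 4: muevbalmbza
surface: muevbalmbza

cell NUM=ol, KEL=ra, MOD=ri, CLASS=ri:
underlying: muef-op-al-mp-za
1. p -> b, t -> d / _ Z: fires at position(s) 10: muefopalmbza
2. f -> v, k -> g, s -> z, t -> d / _ Z: no change
surface: muefopalmbza

cell NUM=ne, KEL=ra, MOD=gu, CLASS=ri:
underlying: muef-b-pi-mp-za
1. p -> b, t -> d / _ Z: fires at position(s) 9: muefbpimbza
2. f -> v, k -> g, s -> z, t -> d / _ Z: fires at position(s) 4: muevbpimbza
surface: muevbpimbza

cell NUM=ne, KEL=ra, MOD=gu, CLASS=gu:
underlying: muef-b-pi-gin-za
1. p -> b, t -> d / _ Z: no change
2. f -> v, k -> g, s -> z, t -> d / _ Z: fires at position(s) 4: muevbpiginza
surface: muevbpiginza


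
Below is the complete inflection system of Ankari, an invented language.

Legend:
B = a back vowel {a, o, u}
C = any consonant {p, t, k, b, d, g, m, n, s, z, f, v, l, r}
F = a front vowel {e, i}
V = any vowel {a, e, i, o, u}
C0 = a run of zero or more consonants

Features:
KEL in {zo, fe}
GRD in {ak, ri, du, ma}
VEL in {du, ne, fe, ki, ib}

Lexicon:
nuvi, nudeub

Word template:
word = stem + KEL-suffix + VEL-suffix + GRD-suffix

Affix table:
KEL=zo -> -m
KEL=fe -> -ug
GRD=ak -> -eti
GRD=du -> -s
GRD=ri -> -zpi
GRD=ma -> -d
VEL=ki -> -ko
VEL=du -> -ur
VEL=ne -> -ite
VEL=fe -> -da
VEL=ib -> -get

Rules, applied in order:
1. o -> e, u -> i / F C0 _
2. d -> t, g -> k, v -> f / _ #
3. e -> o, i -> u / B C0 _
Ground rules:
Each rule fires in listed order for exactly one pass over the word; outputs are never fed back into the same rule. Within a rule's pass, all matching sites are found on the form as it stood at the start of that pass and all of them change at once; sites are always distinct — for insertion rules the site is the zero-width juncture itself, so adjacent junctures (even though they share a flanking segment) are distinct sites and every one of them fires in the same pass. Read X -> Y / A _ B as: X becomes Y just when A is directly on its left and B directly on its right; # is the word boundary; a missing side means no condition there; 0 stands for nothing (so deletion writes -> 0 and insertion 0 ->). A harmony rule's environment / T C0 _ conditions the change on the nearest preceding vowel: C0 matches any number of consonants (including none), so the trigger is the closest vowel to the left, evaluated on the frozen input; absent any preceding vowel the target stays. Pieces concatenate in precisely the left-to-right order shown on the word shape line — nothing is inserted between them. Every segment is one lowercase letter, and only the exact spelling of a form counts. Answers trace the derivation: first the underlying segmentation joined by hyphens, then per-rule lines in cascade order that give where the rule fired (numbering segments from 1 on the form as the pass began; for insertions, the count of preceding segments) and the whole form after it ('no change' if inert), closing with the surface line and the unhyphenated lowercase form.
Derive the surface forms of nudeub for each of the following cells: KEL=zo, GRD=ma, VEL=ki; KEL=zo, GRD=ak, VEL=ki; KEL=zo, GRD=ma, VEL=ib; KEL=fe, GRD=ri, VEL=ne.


cell KEL=zo, GRD=ma, VEL=ki:
underlying: nudeub-m-ko-d
1. o -> e, u -> i / F C0 _: fires at position(s) 5: nudeibmkod
2. d -> t, g -> k, v -> f / _ #: fires at position(s) 10: nudeibmkot
3. e -> o, i -> u / B C0 _: fires at position(s) 4: nudoibmkot
surface: nudoibmkot

cell KEL=zo, GRD=ak, VEL=ki:
underlying: nudeub-m-ko-eti
1. o -> e, u -> i / F C0 _: fires at position(s) 5: nudeibmkoeti
2. d -> t, g -> k, v -> f / _ #: no change
3. e -> o, i -> u / B C0 _: fires at position(s) 4, 10: nudoibmkooti
surface: nudoibmkooti

cell KEL=zo, GRD=ma, VEL=ib:
underlying: nudeub-m-get-d
1. o -> e, u -> i / F C0 _: fires at position(s) 5: nudeibmgetd
2. d -> t, g -> k, v -> f / _ #: fires at position(s) 11: nudeibmgett
3. e -> o, i -> u / B C0 _: fires at position(s) 4: nudoibmgett
surface: nudoibmgett

cell KEL=fe, GRD=ri, VEL=ne:
underlying: nudeub-ug-ite-zpi
1. o -> e, u -> i / F C0 _: fires at position(s) 5: nudeibugitezpi
2. d -> t, g -> k, v -> f / _ #: no change
3. e -> o, i -> u / B C0 _: fires at position(s) 4, 9: nudoibugutezpi
surface: nudoibugutezpi


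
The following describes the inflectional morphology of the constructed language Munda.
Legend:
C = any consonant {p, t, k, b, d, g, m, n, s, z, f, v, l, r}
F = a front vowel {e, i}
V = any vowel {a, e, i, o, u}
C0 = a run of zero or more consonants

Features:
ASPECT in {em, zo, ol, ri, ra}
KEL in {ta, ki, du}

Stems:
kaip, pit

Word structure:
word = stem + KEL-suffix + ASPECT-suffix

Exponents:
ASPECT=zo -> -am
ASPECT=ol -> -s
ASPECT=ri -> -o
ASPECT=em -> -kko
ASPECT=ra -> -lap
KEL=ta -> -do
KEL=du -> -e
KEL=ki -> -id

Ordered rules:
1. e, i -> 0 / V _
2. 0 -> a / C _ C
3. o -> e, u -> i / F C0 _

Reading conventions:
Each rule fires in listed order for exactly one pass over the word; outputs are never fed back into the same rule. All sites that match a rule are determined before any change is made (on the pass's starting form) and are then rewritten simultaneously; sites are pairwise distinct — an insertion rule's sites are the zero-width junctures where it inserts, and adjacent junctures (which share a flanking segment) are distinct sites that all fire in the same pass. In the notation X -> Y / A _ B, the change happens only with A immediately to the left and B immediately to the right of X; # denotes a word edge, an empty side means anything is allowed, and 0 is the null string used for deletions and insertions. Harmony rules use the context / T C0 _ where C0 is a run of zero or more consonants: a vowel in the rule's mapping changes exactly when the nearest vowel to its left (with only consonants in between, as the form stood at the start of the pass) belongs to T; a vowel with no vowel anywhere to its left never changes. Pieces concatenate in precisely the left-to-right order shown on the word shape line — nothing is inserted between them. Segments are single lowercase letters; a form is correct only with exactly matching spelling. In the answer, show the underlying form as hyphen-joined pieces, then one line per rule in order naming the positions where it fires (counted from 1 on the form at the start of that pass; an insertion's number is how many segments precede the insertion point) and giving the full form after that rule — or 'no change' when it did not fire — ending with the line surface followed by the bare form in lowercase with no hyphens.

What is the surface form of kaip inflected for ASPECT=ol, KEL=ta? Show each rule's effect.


underlying: kaip-do-s
1. e, i -> 0 / V _: fires at position(s) 3: kapdos
2. 0 -> a / C _ C: inserts after position(s) 3: kapados
3. o -> e, u -> i / F C0 _: no change
surface: kapados


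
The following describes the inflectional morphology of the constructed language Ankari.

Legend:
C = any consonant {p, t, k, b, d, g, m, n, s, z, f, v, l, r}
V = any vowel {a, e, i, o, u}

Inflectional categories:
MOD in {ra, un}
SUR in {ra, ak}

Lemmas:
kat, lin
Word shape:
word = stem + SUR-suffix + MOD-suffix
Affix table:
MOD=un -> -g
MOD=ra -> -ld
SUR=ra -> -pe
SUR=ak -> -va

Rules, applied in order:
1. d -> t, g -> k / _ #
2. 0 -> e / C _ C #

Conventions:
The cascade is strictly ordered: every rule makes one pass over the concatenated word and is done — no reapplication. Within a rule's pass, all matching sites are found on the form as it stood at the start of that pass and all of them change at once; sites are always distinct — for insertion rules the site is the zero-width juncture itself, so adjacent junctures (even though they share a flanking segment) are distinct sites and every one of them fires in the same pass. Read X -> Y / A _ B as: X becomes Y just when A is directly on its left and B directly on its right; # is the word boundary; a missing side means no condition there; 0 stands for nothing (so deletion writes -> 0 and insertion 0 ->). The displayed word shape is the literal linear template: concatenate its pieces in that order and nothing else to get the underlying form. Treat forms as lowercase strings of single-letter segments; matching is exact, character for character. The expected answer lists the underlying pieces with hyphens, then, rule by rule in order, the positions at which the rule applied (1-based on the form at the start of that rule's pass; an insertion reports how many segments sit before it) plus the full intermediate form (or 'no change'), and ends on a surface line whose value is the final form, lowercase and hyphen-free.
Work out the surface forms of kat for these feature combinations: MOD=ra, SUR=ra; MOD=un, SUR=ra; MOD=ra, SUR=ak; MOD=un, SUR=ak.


cell MOD=ra, SUR=ra:
underlying: kat-pe-ld
1. d -> t, g -> k / _ #: fires at position(s) 7: katpelt
2. 0 -> e / C _ C #: inserts after position(s) 6: katpelet
surface: katpelet

cell MOD=un, SUR=ra:
underlying: kat-pe-g
1. d -> t, g -> k / _ #: fires at position(s) 6: katpek
2. 0 -> e / C _ C #: no change
surface: katpek

cell MOD=ra, SUR=ak:
underlying: kat-va-ld
1. d -> t, g -> k / _ #: fires at position(s) 7: katvalt
2. 0 -> e / C _ C #: inserts after position(s) 6: katvalet
surface: katvalet

cell MOD=un, SUR=ak:
underlying: kat-va-g
1. d -> t, g -> k / _ #: fires at position(s) 6: katvak
2. 0 -> e / C _ C #: no change
surface: katvak


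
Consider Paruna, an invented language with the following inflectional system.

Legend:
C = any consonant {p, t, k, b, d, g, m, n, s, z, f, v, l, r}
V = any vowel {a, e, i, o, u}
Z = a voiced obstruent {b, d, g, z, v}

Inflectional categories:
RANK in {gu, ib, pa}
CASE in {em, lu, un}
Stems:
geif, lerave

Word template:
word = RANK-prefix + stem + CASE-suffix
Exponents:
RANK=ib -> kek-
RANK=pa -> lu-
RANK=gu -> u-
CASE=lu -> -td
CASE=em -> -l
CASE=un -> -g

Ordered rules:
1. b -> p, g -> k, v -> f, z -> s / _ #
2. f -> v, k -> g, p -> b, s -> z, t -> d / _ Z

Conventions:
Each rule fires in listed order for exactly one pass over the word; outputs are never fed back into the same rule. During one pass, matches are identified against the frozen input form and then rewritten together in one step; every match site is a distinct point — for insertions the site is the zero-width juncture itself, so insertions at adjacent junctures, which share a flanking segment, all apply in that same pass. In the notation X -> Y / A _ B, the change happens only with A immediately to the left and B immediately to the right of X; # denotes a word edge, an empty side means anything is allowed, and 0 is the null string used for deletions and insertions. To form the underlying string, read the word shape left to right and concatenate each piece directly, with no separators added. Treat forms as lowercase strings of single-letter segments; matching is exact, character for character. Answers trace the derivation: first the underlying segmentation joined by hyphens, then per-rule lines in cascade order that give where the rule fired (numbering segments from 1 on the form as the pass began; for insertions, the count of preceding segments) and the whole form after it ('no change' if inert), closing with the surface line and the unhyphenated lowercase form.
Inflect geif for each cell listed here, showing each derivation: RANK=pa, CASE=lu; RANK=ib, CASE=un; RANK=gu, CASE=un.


cell RANK=pa, CASE=lu:
underlying: lu-geif-td
1. b -> p, g -> k, v -> f, z -> s / _ #: no change
2. f -> v, k -> g, p -> b, s -> z, t -> d / _ Z: fires at position(s) 7: lugeifdd
surface: lugeifdd

cell RANK=ib, CASE=un:
underlying: kek-geif-g
1. b -> p, g -> k, v -> f, z -> s / _ #: fires at position(s) 8: kekgeifk
2. f -> v, k -> g, p -> b, s -> z, t -> d / _ Z: fires at position(s) 3: keggeifk
surface: keggeifk

cell RANK=gu, CASE=un:
underlying: u-geif-g
1. b -> p, g -> k, v -> f, z -> s / _ #: fires at position(s) 6: ugeifk
2. f -> v, k -> g, p -> b, s -> z, t -> d / _ Z: no change
surface: ugeifk


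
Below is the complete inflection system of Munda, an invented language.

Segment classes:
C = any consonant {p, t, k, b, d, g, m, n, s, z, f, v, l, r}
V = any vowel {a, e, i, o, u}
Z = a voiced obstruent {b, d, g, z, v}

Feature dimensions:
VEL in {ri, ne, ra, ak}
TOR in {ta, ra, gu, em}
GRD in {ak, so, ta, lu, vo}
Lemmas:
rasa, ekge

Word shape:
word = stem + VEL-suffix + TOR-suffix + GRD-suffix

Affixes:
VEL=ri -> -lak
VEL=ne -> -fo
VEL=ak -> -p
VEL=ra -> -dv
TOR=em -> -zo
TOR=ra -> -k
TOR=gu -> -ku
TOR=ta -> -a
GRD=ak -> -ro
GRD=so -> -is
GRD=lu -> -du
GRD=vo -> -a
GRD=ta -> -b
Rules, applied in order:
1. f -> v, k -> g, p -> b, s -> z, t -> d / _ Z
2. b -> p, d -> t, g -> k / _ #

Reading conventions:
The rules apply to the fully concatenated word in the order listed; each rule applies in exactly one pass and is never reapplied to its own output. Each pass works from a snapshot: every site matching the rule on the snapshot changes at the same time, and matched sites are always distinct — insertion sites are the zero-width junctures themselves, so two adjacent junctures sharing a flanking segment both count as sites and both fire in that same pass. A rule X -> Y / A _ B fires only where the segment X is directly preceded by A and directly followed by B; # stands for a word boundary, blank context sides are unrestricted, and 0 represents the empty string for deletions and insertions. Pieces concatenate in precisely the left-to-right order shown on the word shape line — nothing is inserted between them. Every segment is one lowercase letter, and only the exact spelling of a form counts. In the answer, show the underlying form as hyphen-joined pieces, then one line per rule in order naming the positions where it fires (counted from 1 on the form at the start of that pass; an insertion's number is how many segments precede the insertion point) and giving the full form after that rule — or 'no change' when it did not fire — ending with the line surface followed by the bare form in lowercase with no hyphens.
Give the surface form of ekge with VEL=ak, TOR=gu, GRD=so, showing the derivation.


underlying: ekge-p-ku-is
1. f -> v, k -> g, p -> b, s -> z, t -> d / _ Z: fires at position(s) 2: eggepkuis
2. b -> p, d -> t, g -> k / _ #: no change
surface: eggepkuis


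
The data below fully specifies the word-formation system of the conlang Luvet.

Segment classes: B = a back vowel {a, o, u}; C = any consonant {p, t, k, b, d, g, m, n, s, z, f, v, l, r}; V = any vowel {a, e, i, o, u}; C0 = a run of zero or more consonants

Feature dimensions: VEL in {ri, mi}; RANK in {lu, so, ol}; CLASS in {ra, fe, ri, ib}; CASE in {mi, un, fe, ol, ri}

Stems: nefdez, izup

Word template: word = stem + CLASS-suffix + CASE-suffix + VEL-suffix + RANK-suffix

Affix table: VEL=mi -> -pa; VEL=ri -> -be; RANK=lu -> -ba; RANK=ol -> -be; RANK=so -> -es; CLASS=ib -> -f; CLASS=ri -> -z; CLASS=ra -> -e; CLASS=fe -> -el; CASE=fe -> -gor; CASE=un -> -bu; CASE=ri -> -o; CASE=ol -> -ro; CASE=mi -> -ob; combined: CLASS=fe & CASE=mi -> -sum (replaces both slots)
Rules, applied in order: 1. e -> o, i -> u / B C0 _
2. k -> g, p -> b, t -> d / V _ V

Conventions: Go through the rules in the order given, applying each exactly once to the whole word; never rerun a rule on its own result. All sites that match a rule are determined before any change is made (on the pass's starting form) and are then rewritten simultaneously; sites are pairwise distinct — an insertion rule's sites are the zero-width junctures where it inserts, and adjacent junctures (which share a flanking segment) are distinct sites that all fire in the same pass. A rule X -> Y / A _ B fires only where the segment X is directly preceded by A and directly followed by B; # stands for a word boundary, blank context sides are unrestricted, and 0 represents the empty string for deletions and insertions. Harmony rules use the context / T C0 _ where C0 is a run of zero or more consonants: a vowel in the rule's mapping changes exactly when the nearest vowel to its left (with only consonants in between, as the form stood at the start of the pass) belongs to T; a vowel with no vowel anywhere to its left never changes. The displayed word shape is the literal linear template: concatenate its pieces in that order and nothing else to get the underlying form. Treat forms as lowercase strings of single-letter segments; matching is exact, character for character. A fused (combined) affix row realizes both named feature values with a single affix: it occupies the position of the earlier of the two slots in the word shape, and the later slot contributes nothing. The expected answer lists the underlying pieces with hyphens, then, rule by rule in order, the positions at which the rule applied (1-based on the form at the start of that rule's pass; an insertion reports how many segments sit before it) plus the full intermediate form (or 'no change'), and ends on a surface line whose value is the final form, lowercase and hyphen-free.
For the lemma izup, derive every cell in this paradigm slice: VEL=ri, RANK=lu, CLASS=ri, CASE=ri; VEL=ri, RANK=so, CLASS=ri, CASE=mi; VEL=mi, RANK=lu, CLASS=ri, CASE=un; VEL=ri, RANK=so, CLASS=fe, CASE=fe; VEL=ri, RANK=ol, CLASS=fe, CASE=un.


cell VEL=ri, RANK=lu, CLASS=ri, CASE=ri:
underlying: izup-z-o-be-ba
1. e -> o, i -> u / B C0 _: fires at position(s) 8: izupzoboba
2. k -> g, p -> b, t -> d / V _ V: no change
surface: izupzoboba

cell VEL=ri, RANK=so, CLASS=ri, CASE=mi:
underlying: izup-z-ob-be-es
1. e -> o, i -> u / B C0 _: fires at position(s) 9: izupzobboes
2. k -> g, p -> b, t -> d / V _ V: no change
surface: izupzobboes

cell VEL=mi, RANK=lu, CLASS=ri, CASE=un:
underlying: izup-z-bu-pa-ba
1. e -> o, i -> u / B C0 _: no change
2. k -> g, p -> b, t -> d / V _ V: fires at position(s) 8: izupzbubaba
surface: izupzbubaba

cell VEL=ri, RANK=so, CLASS=fe, CASE=fe:
underlying: izup-el-gor-be-es
1. e -> o, i -> u / B C0 _: fires at position(s) 5, 11: izupolgorboes
2. k -> g, p -> b, t -> d / V _ V: fires at position(s) 4: izubolgorboes
surface: izubolgorboes

cell VEL=ri, RANK=ol, CLASS=fe, CASE=un:
underlying: izup-el-bu-be-be
1. e -> o, i -> u / B C0 _: fires at position(s) 5, 10: izupolbubobe
2. k -> g, p -> b, t -> d / V _ V: fires at position(s) 4: izubolbubobe
surface: izubolbubobe
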